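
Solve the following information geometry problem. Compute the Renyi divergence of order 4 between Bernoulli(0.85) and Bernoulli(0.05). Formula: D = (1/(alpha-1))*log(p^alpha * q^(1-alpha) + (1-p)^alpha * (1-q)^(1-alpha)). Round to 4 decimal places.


Renyi divergence of order alpha between Bernoulli distributions:
D = (1/(alpha-1))*log(p^alpha * q^(1-alpha) + (1-p)^alpha * (1-q)^(1-alpha)).
alpha = 4, p = 0.85, q = 0.05.
p^alpha * q^(1-alpha) = 0.85^4 * 0.05^-3 = 4176.05.
(1-p)^alpha * (1-q)^(1-alpha) = 0.15^4 * 0.95^-3 = 0.00059.
sum = 4176.05 + 0.00059 = 4176.05059.
D = (1/3)*log(4176.05059) = 2.7790

2.7790


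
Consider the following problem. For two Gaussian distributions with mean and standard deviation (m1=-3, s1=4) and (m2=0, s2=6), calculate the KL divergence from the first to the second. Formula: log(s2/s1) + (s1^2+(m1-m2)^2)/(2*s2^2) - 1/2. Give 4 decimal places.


KL divergence between normal distributions:
KL = log(s2/s1) + (s1^2 + (m1-m2)^2)/(2*s2^2) - 1/2.
log(6/4) = 0.405465.
(4^2 + (-3-0)^2)/(2*6^2) = (16 + 9)/72 = 0.347222.
KL = 0.405465 + 0.347222 - 0.5 = 0.2527

0.2527


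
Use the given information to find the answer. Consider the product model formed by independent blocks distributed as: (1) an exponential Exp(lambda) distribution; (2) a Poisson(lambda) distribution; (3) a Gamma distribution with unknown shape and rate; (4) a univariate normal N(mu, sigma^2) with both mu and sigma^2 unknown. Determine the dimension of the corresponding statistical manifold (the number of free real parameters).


The dimension of a statistical manifold equals the number of free
(independent) real parameters of the model. For a product of independent
blocks the parameter counts add.
- exponential (lambda): 1.
- Poisson (lambda): 1.
- Gamma (shape, rate): 2.
- normal (mu, sigma^2): 2.
Total = 1 + 1 + 2 + 2 = 6.
Dimension = 6

6


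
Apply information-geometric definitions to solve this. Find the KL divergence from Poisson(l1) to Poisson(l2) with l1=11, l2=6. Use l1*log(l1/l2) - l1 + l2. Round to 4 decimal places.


KL divergence for Poisson:
KL = l1*log(l1/l2) - l1 + l2.
l1 = 11, l2 = 6.
log(11/6) = 0.606136.
l1*log(l1/l2) = 11 * 0.606136 = 6.667494.
KL = 6.667494 - 11 + 6 = 1.6675

1.6675


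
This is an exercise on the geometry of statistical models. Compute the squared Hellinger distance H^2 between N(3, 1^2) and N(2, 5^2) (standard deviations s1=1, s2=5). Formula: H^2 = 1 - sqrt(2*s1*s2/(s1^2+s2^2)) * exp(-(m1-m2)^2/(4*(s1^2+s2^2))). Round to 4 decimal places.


Squared Hellinger distance for Gaussians:
H^2 = 1 - sqrt(2*s1*s2/(s1^2+s2^2)) * exp(-(m1-m2)^2/(4*(s1^2+s2^2))).
s1^2 = 1, s2^2 = 25, s1^2+s2^2 = 26.
sqrt(2*1*5/(26)) = 0.620174.
(m1-m2)^2 = (1)^2 = 1.
exp(-1/(4*26)) = exp(-0.009615) = 0.990431.
H^2 = 1 - 0.620174*0.990431 = 0.3858

0.3858


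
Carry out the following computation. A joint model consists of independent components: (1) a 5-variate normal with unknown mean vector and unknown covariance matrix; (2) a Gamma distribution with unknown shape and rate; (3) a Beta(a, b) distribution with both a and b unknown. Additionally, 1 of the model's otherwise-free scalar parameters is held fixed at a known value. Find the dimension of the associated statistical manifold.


The dimension of a statistical manifold equals the number of free
(independent) real parameters of the model. For a product of independent
blocks the parameter counts add.
- 5-variate normal: 5 (mean) + 5*6/2 = 15 (symmetric covariance) = 20.
- Gamma (shape, rate): 2.
- Beta (a, b): 2.
Total = 20 + 2 + 2 = 24.
1 parameter(s) fixed at known values: 24 - 1 = 23.
Dimension = 23

23


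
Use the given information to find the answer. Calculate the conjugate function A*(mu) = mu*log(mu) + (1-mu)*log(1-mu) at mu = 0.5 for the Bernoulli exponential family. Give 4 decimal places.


Legendre transform for Bernoulli:
A*(mu) = mu*log(mu) + (1-mu)*log(1-mu).
mu = 0.5, 1-mu = 0.5.
mu*log(mu) = 0.5*log(0.5) = -0.346574.
(1-mu)*log(1-mu) = 0.5*log(0.5) = -0.346574.
A* = -0.346574 + -0.346574 = -0.6931

-0.6931


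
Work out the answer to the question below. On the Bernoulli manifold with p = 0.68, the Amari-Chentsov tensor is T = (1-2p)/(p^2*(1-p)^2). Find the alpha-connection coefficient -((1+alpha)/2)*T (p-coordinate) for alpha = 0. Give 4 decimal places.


Skewness (Amari-Chentsov) tensor: T = (1-2p)/(p^2*(1-p)^2).
p = 0.68, 1-2p = -0.36, p^2 = 0.4624, (1-p)^2 = 0.1024.
T = -0.36/(0.4624 * 0.1024) = -7.602995.
In the p-coordinate, Gamma^(alpha) = Gamma^(0) - (alpha/2)*T with Gamma^(0) = (1/2)*g'(p) = -T/2,
so Gamma^(alpha) = -((1+alpha)/2)*T.
alpha = 0, -(1+alpha)/2 = -0.5.
Gamma = -0.5 * -7.602995 = 3.8015

3.8015


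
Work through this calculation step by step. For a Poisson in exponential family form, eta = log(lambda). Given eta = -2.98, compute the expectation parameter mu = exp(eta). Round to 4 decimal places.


Expectation parameter for Poisson exponential family:
mu = exp(eta).
eta = -2.98.
mu = exp(-2.98) = 0.0508

0.0508


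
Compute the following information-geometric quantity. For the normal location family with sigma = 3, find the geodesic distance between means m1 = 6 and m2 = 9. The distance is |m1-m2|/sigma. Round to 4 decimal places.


On the fixed-variance normal subfamily, geodesic distance = |m1-m2|/sigma.
|6 - 9| = 3.
sigma = 3.
d = 3/3 = 1.0000

1.0000


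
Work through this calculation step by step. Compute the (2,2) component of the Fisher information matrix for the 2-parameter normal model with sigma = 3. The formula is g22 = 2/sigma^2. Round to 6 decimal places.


For the 2-parameter normal family, the Fisher metric has:
  g11 = 1/sigma^2, g22 = 2/sigma^2.
sigma = 3, sigma^2 = 9.
g22 = 0.222222

0.222222


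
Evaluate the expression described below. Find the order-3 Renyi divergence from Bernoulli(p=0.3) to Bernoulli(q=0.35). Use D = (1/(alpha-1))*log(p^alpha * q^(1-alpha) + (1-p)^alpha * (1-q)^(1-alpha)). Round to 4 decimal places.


Renyi divergence of order alpha between Bernoulli distributions:
D = (1/(alpha-1))*log(p^alpha * q^(1-alpha) + (1-p)^alpha * (1-q)^(1-alpha)).
alpha = 3, p = 0.3, q = 0.35.
p^alpha * q^(1-alpha) = 0.3^3 * 0.35^-2 = 0.220408.
(1-p)^alpha * (1-q)^(1-alpha) = 0.7^3 * 0.65^-2 = 0.811834.
sum = 0.220408 + 0.811834 = 1.032242.
D = (1/2)*log(1.032242) = 0.0159

0.0159


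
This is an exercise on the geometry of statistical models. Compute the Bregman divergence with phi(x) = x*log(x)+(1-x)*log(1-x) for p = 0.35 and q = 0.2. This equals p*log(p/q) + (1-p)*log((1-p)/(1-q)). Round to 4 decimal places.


Bregman divergence with negative entropy generator:
D = p*log(p/q) + (1-p)*log((1-p)/(1-q)).
p = 0.35, q = 0.2.
p*log(p/q) = 0.35*log(0.35/0.2) = 0.195866.
(1-p)*log((1-p)/(1-q)) = 0.65*log(0.65/0.8) = -0.134966.
D = 0.195866 + -0.134966 = 0.0609

0.0609


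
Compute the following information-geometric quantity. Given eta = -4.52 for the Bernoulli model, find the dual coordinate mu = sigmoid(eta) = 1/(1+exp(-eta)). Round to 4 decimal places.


Dual coordinate (expectation parameter) for Bernoulli:
mu = 1/(1+exp(-eta)).
eta = -4.52.
exp(-eta) = exp(4.52) = 91.835598.
mu = 1/(1+91.835598) = 0.0108

0.0108


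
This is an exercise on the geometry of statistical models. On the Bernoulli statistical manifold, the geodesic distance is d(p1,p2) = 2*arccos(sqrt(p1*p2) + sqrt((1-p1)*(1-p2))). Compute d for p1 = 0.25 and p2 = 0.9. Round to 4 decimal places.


Geodesic distance on Bernoulli manifold:
d(p1,p2) = 2*arccos(sqrt(p1*p2) + sqrt((1-p1)*(1-p2))).
sqrt(p1*p2) = sqrt(0.25*0.9) = 0.474342.
sqrt((1-p1)*(1-p2)) = sqrt(0.75*0.1) = 0.273861.
arg = 0.474342 + 0.273861 = 0.748203.
d = 2*arccos(0.748203) = 1.4509

1.4509


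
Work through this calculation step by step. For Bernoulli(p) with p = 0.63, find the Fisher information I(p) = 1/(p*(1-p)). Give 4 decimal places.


For Bernoulli(p), Fisher information is I(p) = 1/(p*(1-p)).
p = 0.63, 1-p = 0.37.
p*(1-p) = 0.2331.
I(p) = 1/0.2331 = 4.2900

4.2900


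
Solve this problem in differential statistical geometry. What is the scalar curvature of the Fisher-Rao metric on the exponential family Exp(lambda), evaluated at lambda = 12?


This family has a single free parameter, so its statistical manifold
is 1-dimensional. The Riemann curvature tensor of any 1-dimensional
Riemannian manifold vanishes identically, so R = 0.

0


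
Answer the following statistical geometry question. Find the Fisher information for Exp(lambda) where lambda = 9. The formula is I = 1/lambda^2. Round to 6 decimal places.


Fisher information for exponential: I(lambda) = 1/lambda^2.
lambda = 9, lambda^2 = 81.
I = 1/81 = 0.012346

0.012346


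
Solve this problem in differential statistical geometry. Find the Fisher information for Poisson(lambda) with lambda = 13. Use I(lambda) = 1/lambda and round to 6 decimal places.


Fisher information for Poisson: I(lambda) = 1/lambda.
lambda = 13.
I(lambda) = 1/13 = 0.076923

0.076923


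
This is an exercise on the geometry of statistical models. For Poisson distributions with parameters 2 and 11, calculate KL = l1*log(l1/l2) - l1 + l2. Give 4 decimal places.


KL divergence for Poisson:
KL = l1*log(l1/l2) - l1 + l2.
l1 = 2, l2 = 11.
log(2/11) = -1.704748.
l1*log(l1/l2) = 2 * -1.704748 = -3.409496.
KL = -3.409496 - 2 + 11 = 5.5905

5.5905


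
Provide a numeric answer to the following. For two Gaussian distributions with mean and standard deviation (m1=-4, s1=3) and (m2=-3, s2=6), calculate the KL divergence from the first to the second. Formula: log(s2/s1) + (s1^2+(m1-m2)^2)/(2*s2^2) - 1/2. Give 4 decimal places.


KL divergence between normal distributions:
KL = log(s2/s1) + (s1^2 + (m1-m2)^2)/(2*s2^2) - 1/2.
log(6/3) = 0.693147.
(3^2 + (-4--3)^2)/(2*6^2) = (9 + 1)/72 = 0.138889.
KL = 0.693147 + 0.138889 - 0.5 = 0.3320

0.3320


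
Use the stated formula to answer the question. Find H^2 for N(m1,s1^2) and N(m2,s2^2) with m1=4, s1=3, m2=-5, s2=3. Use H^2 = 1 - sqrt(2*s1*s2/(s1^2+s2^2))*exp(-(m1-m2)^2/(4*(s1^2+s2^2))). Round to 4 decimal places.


Squared Hellinger distance for Gaussians:
H^2 = 1 - sqrt(2*s1*s2/(s1^2+s2^2)) * exp(-(m1-m2)^2/(4*(s1^2+s2^2))).
s1^2 = 9, s2^2 = 9, s1^2+s2^2 = 18.
sqrt(2*3*3/(18)) = 1.0.
(m1-m2)^2 = (9)^2 = 81.
exp(-81/(4*18)) = exp(-1.125) = 0.324652.
H^2 = 1 - 1.0*0.324652 = 0.6753

0.6753


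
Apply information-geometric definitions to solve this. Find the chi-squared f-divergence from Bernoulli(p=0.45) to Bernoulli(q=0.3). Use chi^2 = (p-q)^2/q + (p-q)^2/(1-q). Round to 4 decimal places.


Chi-squared divergence between Bernoulli distributions:
chi^2 = (p-q)^2/q + (p-q)^2/(1-q).
p = 0.45, q = 0.3, p-q = 0.15.
(p-q)^2 = 0.0225.
term1 = 0.0225/0.3 = 0.075.
term2 = 0.0225/0.7 = 0.032143.
chi^2 = 0.075 + 0.032143 = 0.1071

0.1071


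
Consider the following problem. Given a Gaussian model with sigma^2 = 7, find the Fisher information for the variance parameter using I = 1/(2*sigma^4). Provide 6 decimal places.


Fisher information for variance: I(sigma^2) = 1/(2*sigma^4).
sigma^2 = 7, so sigma^4 = 49.
I = 1/(2*49) = 1/98 = 0.010204

0.010204


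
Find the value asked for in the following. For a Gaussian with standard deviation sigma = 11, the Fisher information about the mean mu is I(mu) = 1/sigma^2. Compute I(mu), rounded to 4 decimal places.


The Fisher information for the mean of a normal distribution is I(mu) = 1/sigma^2.
sigma = 11, so sigma^2 = 121.
I(mu) = 1/121 = 0.0083

0.0083


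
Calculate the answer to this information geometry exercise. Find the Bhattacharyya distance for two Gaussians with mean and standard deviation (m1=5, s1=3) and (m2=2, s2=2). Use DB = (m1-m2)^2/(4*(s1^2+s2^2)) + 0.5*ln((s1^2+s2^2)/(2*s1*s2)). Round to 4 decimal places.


Bhattacharyya distance between two Gaussians:
DB = (m1-m2)^2/(4*(s1^2+s2^2)) + (1/2)*ln((s1^2+s2^2)/(2*s1*s2)).
(m1-m2)^2 = (3)^2 = 9.
s1^2+s2^2 = 9 + 4 = 13.
term1 = 9/52 = 0.173077.
term2 = 0.5*ln(13/12.0) = 0.040021.
DB = 0.173077 + 0.040021 = 0.2131

0.2131


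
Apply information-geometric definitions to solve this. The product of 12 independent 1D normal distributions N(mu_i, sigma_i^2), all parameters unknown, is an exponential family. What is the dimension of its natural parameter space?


Exponential family dimension calculation:
Each univariate normal has two natural parameters (mu/sigma^2 and -1/(2 sigma^2)).
With 12 independent components, dim = 2 * 12 = 24.

24


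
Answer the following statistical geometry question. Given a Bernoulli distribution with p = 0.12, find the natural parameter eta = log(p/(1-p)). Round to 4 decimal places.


Natural parameter for Bernoulli: eta = log(p/(1-p)).
p = 0.12, 1-p = 0.88.
p/(1-p) = 0.136364.
eta = log(0.136364) = -1.9924

-1.9924


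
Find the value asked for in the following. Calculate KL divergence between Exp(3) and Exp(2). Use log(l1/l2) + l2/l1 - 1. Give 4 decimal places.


KL divergence for exponential family:
KL = log(l1/l2) + l2/l1 - 1.
log(3/2) = 0.405465.
2/3 = 0.666667.
KL = 0.405465 + 0.666667 - 1 = 0.0721

0.0721


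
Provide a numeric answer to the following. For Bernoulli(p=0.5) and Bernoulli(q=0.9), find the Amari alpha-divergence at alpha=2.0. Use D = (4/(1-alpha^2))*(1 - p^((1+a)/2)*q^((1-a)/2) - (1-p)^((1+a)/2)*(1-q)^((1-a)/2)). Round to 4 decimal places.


Amari alpha-divergence:
D = (4/(1-alpha^2))*(1 - p^((1+a)/2)*q^((1-a)/2) - (1-p)^((1+a)/2)*(1-q)^((1-a)/2)).
alpha = 2.0, p = 0.5, q = 0.9.
e1 = (1+alpha)/2 = 1.5, e2 = (1-alpha)/2 = -0.5.
t1 = p^e1 * q^e2 = 0.5^1.5 * 0.9^-0.5 = 0.372678.
t2 = (1-p)^e1 * (1-q)^e2 = 0.5^1.5 * 0.1^-0.5 = 1.118034.
4/(1-alpha^2) = -1.333333.
D = -1.333333*(1 - 0.372678 - 1.118034) = 0.6543

0.6543


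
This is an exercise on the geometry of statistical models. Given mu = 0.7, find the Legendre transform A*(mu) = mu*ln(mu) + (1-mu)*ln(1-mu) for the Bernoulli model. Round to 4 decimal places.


Legendre transform for Bernoulli:
A*(mu) = mu*log(mu) + (1-mu)*log(1-mu).
mu = 0.7, 1-mu = 0.3.
mu*log(mu) = 0.7*log(0.7) = -0.249672.
(1-mu)*log(1-mu) = 0.3*log(0.3) = -0.361192.
A* = -0.249672 + -0.361192 = -0.6109

-0.6109


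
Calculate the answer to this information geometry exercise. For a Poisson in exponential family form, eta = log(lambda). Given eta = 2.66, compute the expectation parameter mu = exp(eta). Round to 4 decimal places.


Expectation parameter for Poisson exponential family:
mu = exp(eta).
eta = 2.66.
mu = exp(2.66) = 14.2963

14.2963


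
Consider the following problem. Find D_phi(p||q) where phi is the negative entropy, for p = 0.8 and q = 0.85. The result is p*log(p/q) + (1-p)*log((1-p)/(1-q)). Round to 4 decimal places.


Bregman divergence with negative entropy generator:
D = p*log(p/q) + (1-p)*log((1-p)/(1-q)).
p = 0.8, q = 0.85.
p*log(p/q) = 0.8*log(0.8/0.85) = -0.0485.
(1-p)*log((1-p)/(1-q)) = 0.2*log(0.2/0.15) = 0.057536.
D = -0.0485 + 0.057536 = 0.0090

0.0090


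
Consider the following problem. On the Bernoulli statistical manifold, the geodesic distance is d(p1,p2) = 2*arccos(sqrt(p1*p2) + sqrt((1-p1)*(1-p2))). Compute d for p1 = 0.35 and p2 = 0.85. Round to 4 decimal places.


Geodesic distance on Bernoulli manifold:
d(p1,p2) = 2*arccos(sqrt(p1*p2) + sqrt((1-p1)*(1-p2))).
sqrt(p1*p2) = sqrt(0.35*0.85) = 0.545436.
sqrt((1-p1)*(1-p2)) = sqrt(0.65*0.15) = 0.31225.
arg = 0.545436 + 0.31225 = 0.857686.
d = 2*arccos(0.857686) = 1.0801

1.0801


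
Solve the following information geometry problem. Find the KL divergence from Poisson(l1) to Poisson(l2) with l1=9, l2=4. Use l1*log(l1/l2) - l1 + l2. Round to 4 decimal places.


KL divergence for Poisson:
KL = l1*log(l1/l2) - l1 + l2.
l1 = 9, l2 = 4.
log(9/4) = 0.81093.
l1*log(l1/l2) = 9 * 0.81093 = 7.298372.
KL = 7.298372 - 9 + 4 = 2.2984

2.2984


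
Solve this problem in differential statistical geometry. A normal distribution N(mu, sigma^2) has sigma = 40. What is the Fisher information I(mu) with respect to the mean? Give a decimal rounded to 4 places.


The Fisher information for the mean of a normal distribution is I(mu) = 1/sigma^2.
sigma = 40, so sigma^2 = 1600.
I(mu) = 1/1600 = 0.0006

0.0006


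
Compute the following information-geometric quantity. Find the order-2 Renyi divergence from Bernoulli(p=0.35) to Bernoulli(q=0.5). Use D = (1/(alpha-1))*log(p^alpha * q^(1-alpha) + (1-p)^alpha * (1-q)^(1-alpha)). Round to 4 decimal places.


Renyi divergence of order alpha between Bernoulli distributions:
D = (1/(alpha-1))*log(p^alpha * q^(1-alpha) + (1-p)^alpha * (1-q)^(1-alpha)).
alpha = 2, p = 0.35, q = 0.5.
p^alpha * q^(1-alpha) = 0.35^2 * 0.5^-1 = 0.245.
(1-p)^alpha * (1-q)^(1-alpha) = 0.65^2 * 0.5^-1 = 0.845.
sum = 0.245 + 0.845 = 1.09.
D = (1/1)*log(1.09) = 0.0862

0.0862


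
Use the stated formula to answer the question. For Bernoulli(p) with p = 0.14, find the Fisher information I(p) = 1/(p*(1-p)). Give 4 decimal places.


For Bernoulli(p), Fisher information is I(p) = 1/(p*(1-p)).
p = 0.14, 1-p = 0.86.
p*(1-p) = 0.1204.
I(p) = 1/0.1204 = 8.3056

8.3056


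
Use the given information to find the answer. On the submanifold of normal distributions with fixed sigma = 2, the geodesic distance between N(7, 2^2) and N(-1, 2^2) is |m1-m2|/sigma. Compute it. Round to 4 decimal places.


On the fixed-variance normal subfamily, geodesic distance = |m1-m2|/sigma.
|7 - -1| = 8.
sigma = 2.
d = 8/2 = 4.0000

4.0000


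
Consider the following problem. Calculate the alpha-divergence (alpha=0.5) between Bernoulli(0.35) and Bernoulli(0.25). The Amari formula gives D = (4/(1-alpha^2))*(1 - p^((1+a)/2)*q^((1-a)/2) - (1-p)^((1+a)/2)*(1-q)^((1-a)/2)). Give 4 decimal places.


Amari alpha-divergence:
D = (4/(1-alpha^2))*(1 - p^((1+a)/2)*q^((1-a)/2) - (1-p)^((1+a)/2)*(1-q)^((1-a)/2)).
alpha = 0.5, p = 0.35, q = 0.25.
e1 = (1+alpha)/2 = 0.75, e2 = (1-alpha)/2 = 0.25.
t1 = p^e1 * q^e2 = 0.35^0.75 * 0.25^0.25 = 0.321763.
t2 = (1-p)^e1 * (1-q)^e2 = 0.65^0.75 * 0.75^0.25 = 0.673675.
4/(1-alpha^2) = 5.333333.
D = 5.333333*(1 - 0.321763 - 0.673675) = 0.0243

0.0243


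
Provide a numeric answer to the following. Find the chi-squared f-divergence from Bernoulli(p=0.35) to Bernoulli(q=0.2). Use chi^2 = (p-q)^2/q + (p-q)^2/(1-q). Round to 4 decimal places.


Chi-squared divergence between Bernoulli distributions:
chi^2 = (p-q)^2/q + (p-q)^2/(1-q).
p = 0.35, q = 0.2, p-q = 0.15.
(p-q)^2 = 0.0225.
term1 = 0.0225/0.2 = 0.1125.
term2 = 0.0225/0.8 = 0.028125.
chi^2 = 0.1125 + 0.028125 = 0.1406

0.1406


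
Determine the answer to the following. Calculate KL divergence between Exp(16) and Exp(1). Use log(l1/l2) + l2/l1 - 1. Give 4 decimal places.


KL divergence for exponential family:
KL = log(l1/l2) + l2/l1 - 1.
log(16/1) = 2.772589.
1/16 = 0.0625.
KL = 2.772589 + 0.0625 - 1 = 1.8351

1.8351


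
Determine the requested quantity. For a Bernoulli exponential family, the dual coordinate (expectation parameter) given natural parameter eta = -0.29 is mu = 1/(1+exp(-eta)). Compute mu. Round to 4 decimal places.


Dual coordinate (expectation parameter) for Bernoulli:
mu = 1/(1+exp(-eta)).
eta = -0.29.
exp(-eta) = exp(0.29) = 1.336427.
mu = 1/(1+1.336427) = 0.4280

0.4280


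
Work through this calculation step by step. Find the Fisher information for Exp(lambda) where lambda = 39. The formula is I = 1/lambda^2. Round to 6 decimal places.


Fisher information for exponential: I(lambda) = 1/lambda^2.
lambda = 39, lambda^2 = 1521.
I = 1/1521 = 0.000657

0.000657


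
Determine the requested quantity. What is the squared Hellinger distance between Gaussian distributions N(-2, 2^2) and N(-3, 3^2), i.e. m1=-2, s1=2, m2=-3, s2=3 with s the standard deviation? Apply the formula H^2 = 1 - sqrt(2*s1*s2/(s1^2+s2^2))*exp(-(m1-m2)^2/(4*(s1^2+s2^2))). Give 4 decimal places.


Squared Hellinger distance for Gaussians:
H^2 = 1 - sqrt(2*s1*s2/(s1^2+s2^2)) * exp(-(m1-m2)^2/(4*(s1^2+s2^2))).
s1^2 = 4, s2^2 = 9, s1^2+s2^2 = 13.
sqrt(2*2*3/(13)) = 0.960769.
(m1-m2)^2 = (1)^2 = 1.
exp(-1/(4*13)) = exp(-0.019231) = 0.980953.
H^2 = 1 - 0.960769*0.980953 = 0.0575

0.0575


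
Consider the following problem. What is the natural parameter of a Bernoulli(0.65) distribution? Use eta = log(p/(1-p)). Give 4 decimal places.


Natural parameter for Bernoulli: eta = log(p/(1-p)).
p = 0.65, 1-p = 0.35.
p/(1-p) = 1.857143.
eta = log(1.857143) = 0.6190

0.6190


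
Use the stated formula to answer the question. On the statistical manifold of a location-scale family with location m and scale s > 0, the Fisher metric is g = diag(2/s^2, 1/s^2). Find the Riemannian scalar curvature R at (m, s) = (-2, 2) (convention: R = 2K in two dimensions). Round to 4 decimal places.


The metric has the form g = (A dm^2 + B ds^2)/s^2 with A = 2, B = 1.
Substitute u = sqrt(A/B)*m: g = B*(du^2 + ds^2)/s^2, i.e. B times the
Poincare upper half-plane metric, which has constant Gaussian curvature -1.
Scaling a 2D metric by a constant c divides the Gaussian curvature by c,
so K = -1/B = -1/(1) = -1.0000 everywhere (the point (m, s) = (-2, 2) is irrelevant:
the curvature is constant).
Scalar curvature in dimension 2: R = 2K = -2/(1) = -2.0000.

-2.0000


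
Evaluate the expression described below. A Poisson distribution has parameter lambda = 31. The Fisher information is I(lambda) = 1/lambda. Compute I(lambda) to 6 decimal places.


Fisher information for Poisson: I(lambda) = 1/lambda.
lambda = 31.
I(lambda) = 1/31 = 0.032258

0.032258


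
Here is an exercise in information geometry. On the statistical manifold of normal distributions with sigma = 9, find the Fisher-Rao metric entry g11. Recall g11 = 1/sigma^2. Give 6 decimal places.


For the 2-parameter normal family, the Fisher metric has:
  g11 = 1/sigma^2, g22 = 2/sigma^2.
sigma = 9, sigma^2 = 81.
g11 = 0.012346

0.012346


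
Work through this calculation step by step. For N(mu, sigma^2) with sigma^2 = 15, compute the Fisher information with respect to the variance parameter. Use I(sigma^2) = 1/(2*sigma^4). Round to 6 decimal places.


Fisher information for variance: I(sigma^2) = 1/(2*sigma^4).
sigma^2 = 15, so sigma^4 = 225.
I = 1/(2*225) = 1/450 = 0.002222

0.002222


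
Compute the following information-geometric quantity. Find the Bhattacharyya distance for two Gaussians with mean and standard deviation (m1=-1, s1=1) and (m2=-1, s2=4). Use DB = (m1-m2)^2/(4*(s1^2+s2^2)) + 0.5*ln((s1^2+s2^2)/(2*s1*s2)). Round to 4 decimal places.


Bhattacharyya distance between two Gaussians:
DB = (m1-m2)^2/(4*(s1^2+s2^2)) + (1/2)*ln((s1^2+s2^2)/(2*s1*s2)).
(m1-m2)^2 = (0)^2 = 0.
s1^2+s2^2 = 1 + 16 = 17.
term1 = 0/68 = 0.0.
term2 = 0.5*ln(17/8.0) = 0.376886.
DB = 0.0 + 0.376886 = 0.3769

0.3769


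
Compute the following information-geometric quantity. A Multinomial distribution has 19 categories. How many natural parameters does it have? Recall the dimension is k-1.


Exponential family dimension calculation:
For Multinomial with k=19 categories, dim = k-1 = 18.

18


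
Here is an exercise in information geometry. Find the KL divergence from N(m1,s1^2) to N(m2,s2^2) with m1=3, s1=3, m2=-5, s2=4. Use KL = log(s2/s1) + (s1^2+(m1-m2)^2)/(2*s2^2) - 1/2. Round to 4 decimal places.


KL divergence between normal distributions:
KL = log(s2/s1) + (s1^2 + (m1-m2)^2)/(2*s2^2) - 1/2.
log(4/3) = 0.287682.
(3^2 + (3--5)^2)/(2*4^2) = (9 + 64)/32 = 2.28125.
KL = 0.287682 + 2.28125 - 0.5 = 2.0689

2.0689


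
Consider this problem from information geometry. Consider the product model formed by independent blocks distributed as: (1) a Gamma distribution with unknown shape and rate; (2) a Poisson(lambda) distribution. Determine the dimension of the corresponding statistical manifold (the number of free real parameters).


The dimension of a statistical manifold equals the number of free
(independent) real parameters of the model. For a product of independent
blocks the parameter counts add.
- Gamma (shape, rate): 2.
- Poisson (lambda): 1.
Total = 2 + 1 = 3.
Dimension = 3

3


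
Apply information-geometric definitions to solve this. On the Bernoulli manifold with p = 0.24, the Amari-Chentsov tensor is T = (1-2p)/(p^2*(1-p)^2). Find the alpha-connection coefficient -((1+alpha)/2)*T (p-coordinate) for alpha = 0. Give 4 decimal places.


Skewness (Amari-Chentsov) tensor: T = (1-2p)/(p^2*(1-p)^2).
p = 0.24, 1-2p = 0.52, p^2 = 0.0576, (1-p)^2 = 0.5776.
T = 0.52/(0.0576 * 0.5776) = 15.629809.
In the p-coordinate, Gamma^(alpha) = Gamma^(0) - (alpha/2)*T with Gamma^(0) = (1/2)*g'(p) = -T/2,
so Gamma^(alpha) = -((1+alpha)/2)*T.
alpha = 0, -(1+alpha)/2 = -0.5.
Gamma = -0.5 * 15.629809 = -7.8149

-7.8149


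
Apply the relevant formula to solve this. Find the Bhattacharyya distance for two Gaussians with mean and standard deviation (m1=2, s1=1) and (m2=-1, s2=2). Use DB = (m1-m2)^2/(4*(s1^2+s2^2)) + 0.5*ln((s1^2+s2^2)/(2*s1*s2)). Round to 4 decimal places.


Bhattacharyya distance between two Gaussians:
DB = (m1-m2)^2/(4*(s1^2+s2^2)) + (1/2)*ln((s1^2+s2^2)/(2*s1*s2)).
(m1-m2)^2 = (3)^2 = 9.
s1^2+s2^2 = 1 + 4 = 5.
term1 = 9/20 = 0.45.
term2 = 0.5*ln(5/4.0) = 0.111572.
DB = 0.45 + 0.111572 = 0.5616

0.5616


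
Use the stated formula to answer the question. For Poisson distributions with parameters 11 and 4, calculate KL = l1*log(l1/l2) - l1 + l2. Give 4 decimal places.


KL divergence for Poisson:
KL = l1*log(l1/l2) - l1 + l2.
l1 = 11, l2 = 4.
log(11/4) = 1.011601.
l1*log(l1/l2) = 11 * 1.011601 = 11.12761.
KL = 11.12761 - 11 + 4 = 4.1276

4.1276


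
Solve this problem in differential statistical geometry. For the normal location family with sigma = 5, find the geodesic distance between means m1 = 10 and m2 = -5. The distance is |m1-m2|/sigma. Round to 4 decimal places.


On the fixed-variance normal subfamily, geodesic distance = |m1-m2|/sigma.
|10 - -5| = 15.
sigma = 5.
d = 15/5 = 3.0000

3.0000


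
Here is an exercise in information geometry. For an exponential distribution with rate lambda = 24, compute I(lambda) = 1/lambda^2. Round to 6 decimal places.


Fisher information for exponential: I(lambda) = 1/lambda^2.
lambda = 24, lambda^2 = 576.
I = 1/576 = 0.001736

0.001736


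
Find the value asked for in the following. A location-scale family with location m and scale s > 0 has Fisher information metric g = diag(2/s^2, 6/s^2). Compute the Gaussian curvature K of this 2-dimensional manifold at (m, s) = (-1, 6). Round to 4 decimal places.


The metric has the form g = (A dm^2 + B ds^2)/s^2 with A = 2, B = 6.
Substitute u = sqrt(A/B)*m: g = B*(du^2 + ds^2)/s^2, i.e. B times the
Poincare upper half-plane metric, which has constant Gaussian curvature -1.
Scaling a 2D metric by a constant c divides the Gaussian curvature by c,
so K = -1/B = -1/(6) = -0.1667 everywhere (the point (m, s) = (-1, 6) is irrelevant:
the curvature is constant).
The requested Gaussian curvature is K = -0.1667.

-0.1667


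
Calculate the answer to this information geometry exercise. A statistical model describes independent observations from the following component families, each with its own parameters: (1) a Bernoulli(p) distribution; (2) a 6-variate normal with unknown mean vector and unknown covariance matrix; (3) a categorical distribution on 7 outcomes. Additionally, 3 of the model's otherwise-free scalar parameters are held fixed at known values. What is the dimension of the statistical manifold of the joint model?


The dimension of a statistical manifold equals the number of free
(independent) real parameters of the model. For a product of independent
blocks the parameter counts add.
- Bernoulli (p): 1.
- 6-variate normal: 6 (mean) + 6*7/2 = 21 (symmetric covariance) = 27.
- categorical on 7 outcomes (probabilities sum to 1): 7-1 = 6.
Total = 1 + 27 + 6 = 34.
3 parameter(s) fixed at known values: 34 - 3 = 31.
Dimension = 31

31


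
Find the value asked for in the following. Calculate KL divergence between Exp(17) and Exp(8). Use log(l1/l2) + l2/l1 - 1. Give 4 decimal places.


KL divergence for exponential family:
KL = log(l1/l2) + l2/l1 - 1.
log(17/8) = 0.753772.
8/17 = 0.470588.
KL = 0.753772 + 0.470588 - 1 = 0.2244

0.2244


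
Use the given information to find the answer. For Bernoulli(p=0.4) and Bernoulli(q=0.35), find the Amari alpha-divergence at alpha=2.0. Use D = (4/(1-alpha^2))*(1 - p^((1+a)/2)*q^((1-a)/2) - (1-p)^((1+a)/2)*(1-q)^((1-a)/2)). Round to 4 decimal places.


Amari alpha-divergence:
D = (4/(1-alpha^2))*(1 - p^((1+a)/2)*q^((1-a)/2) - (1-p)^((1+a)/2)*(1-q)^((1-a)/2)).
alpha = 2.0, p = 0.4, q = 0.35.
e1 = (1+alpha)/2 = 1.5, e2 = (1-alpha)/2 = -0.5.
t1 = p^e1 * q^e2 = 0.4^1.5 * 0.35^-0.5 = 0.427618.
t2 = (1-p)^e1 * (1-q)^e2 = 0.6^1.5 * 0.65^-0.5 = 0.576461.
4/(1-alpha^2) = -1.333333.
D = -1.333333*(1 - 0.427618 - 0.576461) = 0.0054

0.0054


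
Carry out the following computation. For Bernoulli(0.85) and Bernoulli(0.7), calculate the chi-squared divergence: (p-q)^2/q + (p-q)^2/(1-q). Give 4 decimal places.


Chi-squared divergence between Bernoulli distributions:
chi^2 = (p-q)^2/q + (p-q)^2/(1-q).
p = 0.85, q = 0.7, p-q = 0.15.
(p-q)^2 = 0.0225.
term1 = 0.0225/0.7 = 0.032143.
term2 = 0.0225/0.3 = 0.075.
chi^2 = 0.032143 + 0.075 = 0.1071

0.1071


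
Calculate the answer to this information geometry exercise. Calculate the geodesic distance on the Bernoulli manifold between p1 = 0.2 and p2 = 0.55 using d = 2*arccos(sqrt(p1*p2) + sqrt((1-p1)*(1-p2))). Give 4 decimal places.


Geodesic distance on Bernoulli manifold:
d(p1,p2) = 2*arccos(sqrt(p1*p2) + sqrt((1-p1)*(1-p2))).
sqrt(p1*p2) = sqrt(0.2*0.55) = 0.331662.
sqrt((1-p1)*(1-p2)) = sqrt(0.8*0.45) = 0.6.
arg = 0.331662 + 0.6 = 0.931662.
d = 2*arccos(0.931662) = 0.7437

0.7437


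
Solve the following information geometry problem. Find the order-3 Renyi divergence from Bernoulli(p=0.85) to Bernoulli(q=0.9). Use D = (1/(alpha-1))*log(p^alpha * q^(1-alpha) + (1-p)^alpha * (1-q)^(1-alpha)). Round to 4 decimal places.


Renyi divergence of order alpha between Bernoulli distributions:
D = (1/(alpha-1))*log(p^alpha * q^(1-alpha) + (1-p)^alpha * (1-q)^(1-alpha)).
alpha = 3, p = 0.85, q = 0.9.
p^alpha * q^(1-alpha) = 0.85^3 * 0.9^-2 = 0.758179.
(1-p)^alpha * (1-q)^(1-alpha) = 0.15^3 * 0.1^-2 = 0.3375.
sum = 0.758179 + 0.3375 = 1.095679.
D = (1/2)*log(1.095679) = 0.0457

0.0457


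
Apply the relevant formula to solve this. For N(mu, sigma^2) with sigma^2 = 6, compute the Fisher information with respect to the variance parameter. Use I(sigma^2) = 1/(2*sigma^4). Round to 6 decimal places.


Fisher information for variance: I(sigma^2) = 1/(2*sigma^4).
sigma^2 = 6, so sigma^4 = 36.
I = 1/(2*36) = 1/72 = 0.013889

0.013889


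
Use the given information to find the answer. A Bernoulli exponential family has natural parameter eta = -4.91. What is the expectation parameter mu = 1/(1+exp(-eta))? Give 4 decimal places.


Dual coordinate (expectation parameter) for Bernoulli:
mu = 1/(1+exp(-eta)).
eta = -4.91.
exp(-eta) = exp(4.91) = 135.639414.
mu = 1/(1+135.639414) = 0.0073

0.0073


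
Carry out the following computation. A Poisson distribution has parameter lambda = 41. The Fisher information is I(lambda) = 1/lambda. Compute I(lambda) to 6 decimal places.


Fisher information for Poisson: I(lambda) = 1/lambda.
lambda = 41.
I(lambda) = 1/41 = 0.024390

0.024390


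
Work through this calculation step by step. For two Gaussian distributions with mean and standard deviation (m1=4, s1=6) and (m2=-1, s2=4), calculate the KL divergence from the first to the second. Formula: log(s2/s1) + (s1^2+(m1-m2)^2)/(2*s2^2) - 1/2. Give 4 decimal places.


KL divergence between normal distributions:
KL = log(s2/s1) + (s1^2 + (m1-m2)^2)/(2*s2^2) - 1/2.
log(4/6) = -0.405465.
(6^2 + (4--1)^2)/(2*4^2) = (36 + 25)/32 = 1.90625.
KL = -0.405465 + 1.90625 - 0.5 = 1.0008

1.0008


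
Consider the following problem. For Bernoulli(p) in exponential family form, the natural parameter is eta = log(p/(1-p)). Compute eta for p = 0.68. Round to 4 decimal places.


Natural parameter for Bernoulli: eta = log(p/(1-p)).
p = 0.68, 1-p = 0.32.
p/(1-p) = 2.125.
eta = log(2.125) = 0.7538

0.7538


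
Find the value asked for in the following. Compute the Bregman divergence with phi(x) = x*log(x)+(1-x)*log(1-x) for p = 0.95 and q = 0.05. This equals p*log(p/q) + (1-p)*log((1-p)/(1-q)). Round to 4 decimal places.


Bregman divergence with negative entropy generator:
D = p*log(p/q) + (1-p)*log((1-p)/(1-q)).
p = 0.95, q = 0.05.
p*log(p/q) = 0.95*log(0.95/0.05) = 2.797217.
(1-p)*log((1-p)/(1-q)) = 0.05*log(0.05/0.95) = -0.147222.
D = 2.797217 + -0.147222 = 2.6500

2.6500


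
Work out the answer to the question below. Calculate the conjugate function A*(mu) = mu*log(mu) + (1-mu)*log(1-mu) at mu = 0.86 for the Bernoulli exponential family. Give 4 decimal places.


Legendre transform for Bernoulli:
A*(mu) = mu*log(mu) + (1-mu)*log(1-mu).
mu = 0.86, 1-mu = 0.14.
mu*log(mu) = 0.86*log(0.86) = -0.129708.
(1-mu)*log(1-mu) = 0.14*log(0.14) = -0.275256.
A* = -0.129708 + -0.275256 = -0.4050

-0.4050


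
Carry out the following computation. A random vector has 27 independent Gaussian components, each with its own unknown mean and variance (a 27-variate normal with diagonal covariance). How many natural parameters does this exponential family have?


Exponential family dimension calculation:
Each univariate normal has two natural parameters (mu/sigma^2 and -1/(2 sigma^2)).
With 27 independent components, dim = 2 * 27 = 54.

54


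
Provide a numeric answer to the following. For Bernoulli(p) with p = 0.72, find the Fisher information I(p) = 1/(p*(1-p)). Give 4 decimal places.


For Bernoulli(p), Fisher information is I(p) = 1/(p*(1-p)).
p = 0.72, 1-p = 0.28.
p*(1-p) = 0.2016.
I(p) = 1/0.2016 = 4.9603

4.9603


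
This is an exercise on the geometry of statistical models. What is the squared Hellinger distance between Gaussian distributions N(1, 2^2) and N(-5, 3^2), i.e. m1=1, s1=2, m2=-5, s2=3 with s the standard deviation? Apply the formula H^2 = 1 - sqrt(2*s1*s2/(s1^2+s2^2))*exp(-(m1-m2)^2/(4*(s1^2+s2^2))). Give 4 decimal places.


Squared Hellinger distance for Gaussians:
H^2 = 1 - sqrt(2*s1*s2/(s1^2+s2^2)) * exp(-(m1-m2)^2/(4*(s1^2+s2^2))).
s1^2 = 4, s2^2 = 9, s1^2+s2^2 = 13.
sqrt(2*2*3/(13)) = 0.960769.
(m1-m2)^2 = (6)^2 = 36.
exp(-36/(4*13)) = exp(-0.692308) = 0.50042.
H^2 = 1 - 0.960769*0.50042 = 0.5192

0.5192


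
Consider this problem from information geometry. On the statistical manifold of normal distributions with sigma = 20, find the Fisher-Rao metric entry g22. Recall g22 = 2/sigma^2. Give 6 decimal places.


For the 2-parameter normal family, the Fisher metric has:
  g11 = 1/sigma^2, g22 = 2/sigma^2.
sigma = 20, sigma^2 = 400.
g22 = 0.005000

0.005000


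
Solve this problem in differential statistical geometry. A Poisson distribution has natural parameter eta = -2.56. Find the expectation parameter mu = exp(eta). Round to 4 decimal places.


Expectation parameter for Poisson exponential family:
mu = exp(eta).
eta = -2.56.
mu = exp(-2.56) = 0.0773

0.0773


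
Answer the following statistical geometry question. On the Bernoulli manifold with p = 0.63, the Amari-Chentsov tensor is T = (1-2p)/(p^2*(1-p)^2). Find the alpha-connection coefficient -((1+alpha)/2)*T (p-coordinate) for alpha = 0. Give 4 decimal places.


Skewness (Amari-Chentsov) tensor: T = (1-2p)/(p^2*(1-p)^2).
p = 0.63, 1-2p = -0.26, p^2 = 0.3969, (1-p)^2 = 0.1369.
T = -0.26/(0.3969 * 0.1369) = -4.785076.
In the p-coordinate, Gamma^(alpha) = Gamma^(0) - (alpha/2)*T with Gamma^(0) = (1/2)*g'(p) = -T/2,
so Gamma^(alpha) = -((1+alpha)/2)*T.
alpha = 0, -(1+alpha)/2 = -0.5.
Gamma = -0.5 * -4.785076 = 2.3925

2.3925


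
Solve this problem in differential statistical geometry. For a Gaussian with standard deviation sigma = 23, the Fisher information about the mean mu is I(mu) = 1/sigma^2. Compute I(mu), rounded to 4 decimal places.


The Fisher information for the mean of a normal distribution is I(mu) = 1/sigma^2.
sigma = 23, so sigma^2 = 529.
I(mu) = 1/529 = 0.0019

0.0019


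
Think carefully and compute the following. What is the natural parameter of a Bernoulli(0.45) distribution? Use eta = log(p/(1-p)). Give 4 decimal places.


Natural parameter for Bernoulli: eta = log(p/(1-p)).
p = 0.45, 1-p = 0.55.
p/(1-p) = 0.818182.
eta = log(0.818182) = -0.2007

-0.2007


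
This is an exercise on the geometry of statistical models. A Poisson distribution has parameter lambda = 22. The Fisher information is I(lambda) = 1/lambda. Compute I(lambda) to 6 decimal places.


Fisher information for Poisson: I(lambda) = 1/lambda.
lambda = 22.
I(lambda) = 1/22 = 0.045455

0.045455


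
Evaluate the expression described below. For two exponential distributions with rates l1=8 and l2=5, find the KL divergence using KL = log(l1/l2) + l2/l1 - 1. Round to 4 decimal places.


KL divergence for exponential family:
KL = log(l1/l2) + l2/l1 - 1.
log(8/5) = 0.470004.
5/8 = 0.625.
KL = 0.470004 + 0.625 - 1 = 0.0950

0.0950


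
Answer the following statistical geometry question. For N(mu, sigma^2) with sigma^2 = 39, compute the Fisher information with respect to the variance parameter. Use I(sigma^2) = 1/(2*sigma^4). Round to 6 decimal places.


Fisher information for variance: I(sigma^2) = 1/(2*sigma^4).
sigma^2 = 39, so sigma^4 = 1521.
I = 1/(2*1521) = 1/3042 = 0.000329

0.000329


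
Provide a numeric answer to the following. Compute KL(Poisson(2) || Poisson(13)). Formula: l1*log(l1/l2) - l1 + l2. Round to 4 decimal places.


KL divergence for Poisson:
KL = l1*log(l1/l2) - l1 + l2.
l1 = 2, l2 = 13.
log(2/13) = -1.871802.
l1*log(l1/l2) = 2 * -1.871802 = -3.743604.
KL = -3.743604 - 2 + 13 = 7.2564

7.2564


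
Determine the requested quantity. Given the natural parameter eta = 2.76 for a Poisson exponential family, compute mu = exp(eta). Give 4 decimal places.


Expectation parameter for Poisson exponential family:
mu = exp(eta).
eta = 2.76.
mu = exp(2.76) = 15.7998

15.7998


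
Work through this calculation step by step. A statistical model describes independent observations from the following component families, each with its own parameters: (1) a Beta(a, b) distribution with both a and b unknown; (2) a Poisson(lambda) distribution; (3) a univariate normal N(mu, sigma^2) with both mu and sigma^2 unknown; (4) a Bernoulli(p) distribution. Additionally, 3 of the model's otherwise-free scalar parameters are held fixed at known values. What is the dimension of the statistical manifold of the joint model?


The dimension of a statistical manifold equals the number of free
(independent) real parameters of the model. For a product of independent
blocks the parameter counts add.
- Beta (a, b): 2.
- Poisson (lambda): 1.
- normal (mu, sigma^2): 2.
- Bernoulli (p): 1.
Total = 2 + 1 + 2 + 1 = 6.
3 parameter(s) fixed at known values: 6 - 3 = 3.
Dimension = 3

3


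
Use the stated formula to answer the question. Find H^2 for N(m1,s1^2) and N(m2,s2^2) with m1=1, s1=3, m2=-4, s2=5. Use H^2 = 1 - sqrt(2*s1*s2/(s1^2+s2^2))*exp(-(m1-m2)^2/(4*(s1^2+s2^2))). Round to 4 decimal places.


Squared Hellinger distance for Gaussians:
H^2 = 1 - sqrt(2*s1*s2/(s1^2+s2^2)) * exp(-(m1-m2)^2/(4*(s1^2+s2^2))).
s1^2 = 9, s2^2 = 25, s1^2+s2^2 = 34.
sqrt(2*3*5/(34)) = 0.939336.
(m1-m2)^2 = (5)^2 = 25.
exp(-25/(4*34)) = exp(-0.183824) = 0.832083.
H^2 = 1 - 0.939336*0.832083 = 0.2184

0.2184


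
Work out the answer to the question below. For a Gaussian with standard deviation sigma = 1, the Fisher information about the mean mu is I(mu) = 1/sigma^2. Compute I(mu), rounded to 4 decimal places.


The Fisher information for the mean of a normal distribution is I(mu) = 1/sigma^2.
sigma = 1, so sigma^2 = 1.
I(mu) = 1/1 = 1.0000

1.0000


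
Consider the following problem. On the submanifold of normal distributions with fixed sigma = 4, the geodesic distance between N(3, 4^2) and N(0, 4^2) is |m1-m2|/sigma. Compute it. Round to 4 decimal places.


On the fixed-variance normal subfamily, geodesic distance = |m1-m2|/sigma.
|3 - 0| = 3.
sigma = 4.
d = 3/4 = 0.7500

0.7500


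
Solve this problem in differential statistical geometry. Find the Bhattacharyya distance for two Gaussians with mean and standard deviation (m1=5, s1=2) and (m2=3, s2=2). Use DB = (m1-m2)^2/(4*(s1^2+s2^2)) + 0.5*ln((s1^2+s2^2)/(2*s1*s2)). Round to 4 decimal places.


Bhattacharyya distance between two Gaussians:
DB = (m1-m2)^2/(4*(s1^2+s2^2)) + (1/2)*ln((s1^2+s2^2)/(2*s1*s2)).
(m1-m2)^2 = (2)^2 = 4.
s1^2+s2^2 = 4 + 4 = 8.
term1 = 4/32 = 0.125.
term2 = 0.5*ln(8/8.0) = 0.0.
DB = 0.125 + 0.0 = 0.1250

0.1250
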